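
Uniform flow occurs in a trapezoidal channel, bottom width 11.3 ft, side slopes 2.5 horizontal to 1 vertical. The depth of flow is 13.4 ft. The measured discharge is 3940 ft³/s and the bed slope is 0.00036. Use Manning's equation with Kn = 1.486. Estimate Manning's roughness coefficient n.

n = 0.016

With bottom width b = 11.3 ft and side slope z = 2.5: A = (b + zy)y = (11.3 + 2.5×13.4)×13.4 = 600.3 ft²; P = b + 2y√(1+z²) = 11.3 + 2×13.4×2.693 = 83.46 ft.
Hydraulic radius R = A/P = 600.3/83.46 = 7.193 ft.
Rearranging Manning's equation: n = (1.486/Q) A R^(2/3) S^(1/2) = (1.486/3940) × 600.3 × 7.193^(2/3) × √0.00036 = 0.016.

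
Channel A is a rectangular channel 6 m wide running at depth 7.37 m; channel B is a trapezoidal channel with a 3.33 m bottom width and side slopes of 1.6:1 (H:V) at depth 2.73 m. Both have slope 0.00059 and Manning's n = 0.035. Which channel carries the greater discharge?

channel A

Channel A: Flow area A = b·y = 6 × 7.37 = 44.22 m². Wetted perimeter P = b + 2y = 6 + 2×7.37 = 20.74 m. Hydraulic radius R = A/P = 44.22/20.74 = 2.132 m. Q_A = (1/0.035)·44.22·2.132^(2/3)·√0.00059 = 50.84 m³/s.
Channel B: With bottom width b = 3.33 m and side slope z = 1.6: A = (b + zy)y = (3.33 + 1.6×2.73)×2.73 = 21.02 m²; P = b + 2y√(1+z²) = 3.33 + 2×2.73×1.887 = 13.63 m. Hydraulic radius R = A/P = 21.02/13.63 = 1.542 m. Q_B = (1/0.035)·21.02·1.542^(2/3)·√0.00059 = 19.46 m³/s.
Q_A = 50.84 m³/s vs Q_B = 19.46 m³/s, so channel A carries more.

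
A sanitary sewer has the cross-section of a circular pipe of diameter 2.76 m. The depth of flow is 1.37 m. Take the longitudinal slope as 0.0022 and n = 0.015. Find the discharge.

For a circular section of diameter D = 2.76 m at depth y = 1.37 m, the central angle is θ = 2 arccos(1 − 2y/D) = 3.127 rad. Then A = (D²/8)(θ − sin θ) = 2.964 m² and P = Dθ/2 = 4.315 m.
Hydraulic radius R = A/P = 2.964/4.315 = 0.6868 m.
Manning's equation: Q = (1/n) A R^(2/3) S^(1/2) = (1/0.015) × 2.964 × 0.6868^(2/3) × 0.0022^(1/2) = 7.21 m³/s.

Q = 7.21 m³/s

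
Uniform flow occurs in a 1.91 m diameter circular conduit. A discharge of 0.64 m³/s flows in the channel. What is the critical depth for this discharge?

y_c = 0.376 m

At critical depth, Q² T / (g A³) = 1, i.e. A³/T = Q²/g = 0.64²/9.81 = 0.04175.
Trying y = 0.276 m: A³/T = 0.01239 — too small.
Trying y = 0.414 m: A³/T = 0.06087 — too large.
Trying y = 0.376 m: A³/T = 0.04176 — close enough.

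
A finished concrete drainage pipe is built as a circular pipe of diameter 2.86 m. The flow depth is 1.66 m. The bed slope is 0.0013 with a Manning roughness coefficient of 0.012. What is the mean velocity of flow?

V = 2.55 m/s

For a circular section of diameter D = 2.86 m at depth y = 1.66 m, the central angle is θ = 2 arccos(1 − 2y/D) = 3.465 rad. Then A = (D²/8)(θ − sin θ) = 3.867 m² and P = Dθ/2 = 4.954 m.
Hydraulic radius R = A/P = 3.867/4.954 = 0.7805 m.
From Manning's equation, V = (1/n) R^(2/3) S^(1/2) = (1/0.012) × 0.7805^(2/3) × 0.0013^(1/2) = 2.55 m/s.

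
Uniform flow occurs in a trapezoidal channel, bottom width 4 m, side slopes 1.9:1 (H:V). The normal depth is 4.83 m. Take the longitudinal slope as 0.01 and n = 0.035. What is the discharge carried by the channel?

With bottom width b = 4 m and side slope z = 1.9: A = (b + zy)y = (4 + 1.9×4.83)×4.83 = 63.64 m²; P = b + 2y√(1+z²) = 4 + 2×4.83×2.147 = 24.74 m.
Hydraulic radius R = A/P = 63.64/24.74 = 2.572 m.
Manning's equation: Q = (1/n) A R^(2/3) S^(1/2) = (1/0.035) × 63.64 × 2.572^(2/3) × 0.01^(1/2) = 341 m³/s.

Q = 341 m³/s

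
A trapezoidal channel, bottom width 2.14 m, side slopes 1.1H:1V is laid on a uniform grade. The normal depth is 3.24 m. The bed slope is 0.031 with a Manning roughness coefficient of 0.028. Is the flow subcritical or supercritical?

supercritical

With bottom width b = 2.14 m and side slope z = 1.1: A = (b + zy)y = (2.14 + 1.1×3.24)×3.24 = 18.48 m²; P = b + 2y√(1+z²) = 2.14 + 2×3.24×1.487 = 11.77 m.
Hydraulic radius R = A/P = 18.48/11.77 = 1.57 m.
V = (1/n) R^(2/3) √S = (1/0.028) × 1.57^(2/3) × √0.031 = 8.493 m/s. Hydraulic depth D_h = A/T = 18.48/9.268 = 1.994 m.
Froude number Fr = V/√(g·D_h) = 8.493/√(9.81×1.994) = 1.92, which is greater than 1, so the flow is supercritical.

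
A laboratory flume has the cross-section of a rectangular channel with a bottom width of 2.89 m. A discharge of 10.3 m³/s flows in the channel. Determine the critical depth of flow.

For a rectangular channel, critical depth y_c = (q²/g)^(1/3) where q = Q/b = 10.3/2.89 = 3.564 m²/s.
So y_c = (3.564²/9.81)^(1/3) = 1.09 m.

y_c = 1.09 m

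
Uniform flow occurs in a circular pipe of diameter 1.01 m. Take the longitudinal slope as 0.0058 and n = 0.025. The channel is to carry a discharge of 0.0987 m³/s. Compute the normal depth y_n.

Manning's equation rearranged: A R^(2/3) = nQ / (1·√S) = 0.025 × 0.0987 / (√0.0058) = 0.0324.
Try y = 0.265 m: A R^(2/3) = 0.04824 — high.
Try y = 0.217 m: A R^(2/3) = 0.03239 — close enough.

y_n = 0.217 m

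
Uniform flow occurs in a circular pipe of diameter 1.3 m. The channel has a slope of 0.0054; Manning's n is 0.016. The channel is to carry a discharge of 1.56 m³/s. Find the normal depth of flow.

Manning's equation rearranged: A R^(2/3) = nQ / (1·√S) = 0.016 × 1.56 / (√0.0054) = 0.3397.
Trying y = 0.867 m: A R^(2/3) = 0.4921 — too large.
Trying y = 0.585 m: A R^(2/3) = 0.2613 — too small.
Trying y = 0.681 m: A R^(2/3) = 0.3393 — ≈ 0.3397.

y_n = 0.681 m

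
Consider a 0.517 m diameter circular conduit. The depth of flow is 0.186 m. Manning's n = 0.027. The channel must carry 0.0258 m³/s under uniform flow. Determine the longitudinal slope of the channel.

S = 0.0022

For a circular section of diameter D = 0.517 m at depth y = 0.186 m, the central angle is θ = 2 arccos(1 − 2y/D) = 2.573 rad. Then A = (D²/8)(θ − sin θ) = 0.06798 m² and P = Dθ/2 = 0.6651 m.
Hydraulic radius R = A/P = 0.06798/0.6651 = 0.1022 m.
From Manning's equation, S = [nQ / (1 A R^(2/3))]² = [0.027 × 0.0258 / (1 × 0.06798 × 0.1022^(2/3))]² = 0.0022.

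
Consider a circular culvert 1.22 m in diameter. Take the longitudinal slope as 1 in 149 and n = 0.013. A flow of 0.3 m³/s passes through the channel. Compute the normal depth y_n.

y_n = 0.247 m

Manning's equation rearranged: A R^(2/3) = nQ / (1·√S) = 0.013 × 0.3 / (√0.006711) = 0.04761.
Try y = 0.313 m: A R^(2/3) = 0.07637 — high.
Try y = 0.196 m: A R^(2/3) = 0.02966 — low.
Try y = 0.247 m: A R^(2/3) = 0.04755 — ≈ 0.04761.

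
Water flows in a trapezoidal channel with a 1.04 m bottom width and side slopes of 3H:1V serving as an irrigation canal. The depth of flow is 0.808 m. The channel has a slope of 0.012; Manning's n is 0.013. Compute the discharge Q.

Q = 14 m³/s

With bottom width b = 1.04 m and side slope z = 3: A = (b + zy)y = (1.04 + 3×0.808)×0.808 = 2.799 m²; P = b + 2y√(1+z²) = 1.04 + 2×0.808×3.162 = 6.15 m.
Hydraulic radius R = A/P = 2.799/6.15 = 0.4551 m.
Manning's equation: Q = (1/n) A R^(2/3) S^(1/2) = (1/0.013) × 2.799 × 0.4551^(2/3) × 0.012^(1/2) = 14 m³/s.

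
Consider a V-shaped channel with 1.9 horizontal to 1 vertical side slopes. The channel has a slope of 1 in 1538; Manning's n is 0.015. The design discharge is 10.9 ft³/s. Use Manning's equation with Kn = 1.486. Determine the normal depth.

y_n = 1.67 ft

Manning's equation rearranged: A R^(2/3) = nQ / (1.486·√S) = 0.015 × 10.9 / (1.486 × √0.0006502) = 4.315.
Try y = 2.08 ft: A R^(2/3) = 7.777 — over.
Try y = 1.34 ft: A R^(2/3) = 2.408 — short.
Try y = 1.67 ft: A R^(2/3) = 4.331 — close enough.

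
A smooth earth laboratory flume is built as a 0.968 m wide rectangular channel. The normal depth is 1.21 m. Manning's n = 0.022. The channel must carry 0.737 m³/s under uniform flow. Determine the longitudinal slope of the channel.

Flow area A = b·y = 0.968 × 1.21 = 1.171 m². Wetted perimeter P = b + 2y = 0.968 + 2×1.21 = 3.388 m.
Hydraulic radius R = A/P = 1.171/3.388 = 0.3457 m.
From Manning's equation, S = [nQ / (1 A R^(2/3))]² = [0.022 × 0.737 / (1 × 1.171 × 0.3457^(2/3))]² = 0.00079.

S = 0.00079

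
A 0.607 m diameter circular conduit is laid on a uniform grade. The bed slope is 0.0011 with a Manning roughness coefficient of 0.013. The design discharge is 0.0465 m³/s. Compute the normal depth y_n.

y_n = 0.194 m

Manning's equation rearranged: A R^(2/3) = nQ / (1·√S) = 0.013 × 0.0465 / (√0.0011) = 0.01823.
Try y = 0.243 m: A R^(2/3) = 0.02779 — high.
Try y = 0.194 m: A R^(2/3) = 0.01821 — ≈ 0.01823.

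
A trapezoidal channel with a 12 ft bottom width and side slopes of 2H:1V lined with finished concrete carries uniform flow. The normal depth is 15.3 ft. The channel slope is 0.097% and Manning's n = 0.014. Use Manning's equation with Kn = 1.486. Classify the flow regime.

subcritical

With bottom width b = 12 ft and side slope z = 2: A = (b + zy)y = (12 + 2×15.3)×15.3 = 651.8 ft²; P = b + 2y√(1+z²) = 12 + 2×15.3×2.236 = 80.42 ft.
Hydraulic radius R = A/P = 651.8/80.42 = 8.104 ft.
V = (1.486/n) R^(2/3) √S = (1.486/0.014) × 8.104^(2/3) × √0.00097 = 13.34 ft/s. Hydraulic depth D_h = A/T = 651.8/73.2 = 8.904 ft.
Froude number Fr = V/√(g·D_h) = 13.34/√(32.2×8.904) = 0.788, which is less than 1, so the flow is subcritical.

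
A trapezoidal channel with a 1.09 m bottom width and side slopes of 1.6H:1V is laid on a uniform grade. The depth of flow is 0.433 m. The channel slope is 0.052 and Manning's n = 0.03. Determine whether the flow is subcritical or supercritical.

supercritical

With bottom width b = 1.09 m and side slope z = 1.6: A = (b + zy)y = (1.09 + 1.6×0.433)×0.433 = 0.772 m²; P = b + 2y√(1+z²) = 1.09 + 2×0.433×1.887 = 2.724 m.
Hydraulic radius R = A/P = 0.772/2.724 = 0.2834 m.
V = (1/n) R^(2/3) √S = (1/0.03) × 0.2834^(2/3) × √0.052 = 3.279 m/s. Hydraulic depth D_h = A/T = 0.772/2.476 = 0.3118 m.
Froude number Fr = V/√(g·D_h) = 3.279/√(9.81×0.3118) = 1.88, which is greater than 1, so the flow is supercritical.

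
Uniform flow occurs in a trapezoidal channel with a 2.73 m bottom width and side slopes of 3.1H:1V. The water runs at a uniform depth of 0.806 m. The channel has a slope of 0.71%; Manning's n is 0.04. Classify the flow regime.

subcritical

With bottom width b = 2.73 m and side slope z = 3.1: A = (b + zy)y = (2.73 + 3.1×0.806)×0.806 = 4.214 m²; P = b + 2y√(1+z²) = 2.73 + 2×0.806×3.257 = 7.981 m.
Hydraulic radius R = A/P = 4.214/7.981 = 0.5281 m.
V = (1/n) R^(2/3) √S = (1/0.04) × 0.5281^(2/3) × √0.0071 = 1.376 m/s. Hydraulic depth D_h = A/T = 4.214/7.727 = 0.5454 m.
Froude number Fr = V/√(g·D_h) = 1.376/√(9.81×0.5454) = 0.595, which is less than 1, so the flow is subcritical.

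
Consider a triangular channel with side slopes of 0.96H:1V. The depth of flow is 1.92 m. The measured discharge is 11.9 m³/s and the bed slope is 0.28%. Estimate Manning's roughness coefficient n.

n = 0.012

For a triangular section with side slope z = 0.96: A = zy² = 0.96×1.92² = 3.539 m²; P = 2y√(1+z²) = 2×1.92×1.386 = 5.323 m.
Hydraulic radius R = A/P = 3.539/5.323 = 0.6648 m.
Rearranging Manning's equation: n = (1/Q) A R^(2/3) S^(1/2) = (1/11.9) × 3.539 × 0.6648^(2/3) × √0.0028 = 0.012.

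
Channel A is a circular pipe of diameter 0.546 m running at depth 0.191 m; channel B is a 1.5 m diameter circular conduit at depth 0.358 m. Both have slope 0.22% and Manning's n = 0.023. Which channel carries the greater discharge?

Channel A: For a circular section of diameter D = 0.546 m at depth y = 0.191 m, the central angle is θ = 2 arccos(1 − 2y/D) = 2.531 rad. Then A = (D²/8)(θ − sin θ) = 0.07298 m² and P = Dθ/2 = 0.6911 m. Hydraulic radius R = A/P = 0.07298/0.6911 = 0.1056 m. Q_A = (1/0.023)·0.07298·0.1056^(2/3)·√0.0022 = 0.03325 m³/s.
Channel B: For a circular section of diameter D = 1.5 m at depth y = 0.358 m, the central angle is θ = 2 arccos(1 − 2y/D) = 2.042 rad. Then A = (D²/8)(θ − sin θ) = 0.3236 m² and P = Dθ/2 = 1.531 m. Hydraulic radius R = A/P = 0.3236/1.531 = 0.2113 m. Q_B = (1/0.023)·0.3236·0.2113^(2/3)·√0.0022 = 0.2341 m³/s.
Q_A = 0.03325 m³/s vs Q_B = 0.2341 m³/s, so channel B carries more.

channel B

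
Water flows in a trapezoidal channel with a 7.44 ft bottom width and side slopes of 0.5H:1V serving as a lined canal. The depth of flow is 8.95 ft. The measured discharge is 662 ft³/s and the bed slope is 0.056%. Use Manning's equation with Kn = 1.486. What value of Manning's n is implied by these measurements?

With bottom width b = 7.44 ft and side slope z = 0.5: A = (b + zy)y = (7.44 + 0.5×8.95)×8.95 = 106.6 ft²; P = b + 2y√(1+z²) = 7.44 + 2×8.95×1.118 = 27.45 ft.
Hydraulic radius R = A/P = 106.6/27.45 = 3.884 ft.
Rearranging Manning's equation: n = (1.486/Q) A R^(2/3) S^(1/2) = (1.486/662) × 106.6 × 3.884^(2/3) × √0.00056 = 0.014.

n = 0.014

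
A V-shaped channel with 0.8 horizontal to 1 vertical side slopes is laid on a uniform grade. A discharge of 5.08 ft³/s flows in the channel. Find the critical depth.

y_c = 1.2 ft

At critical depth, Q² T / (g A³) = 1, i.e. A³/T = Q²/g = 5.08²/32.2 = 0.8014.
At y = 0.865 ft: A³/T = 0.155 — low.
At y = 1.2 ft: A³/T = 0.7963 — matches.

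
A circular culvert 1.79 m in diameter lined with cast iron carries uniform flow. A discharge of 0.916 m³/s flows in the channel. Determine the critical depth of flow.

y_c = 0.46 m

At critical depth, Q² T / (g A³) = 1, i.e. A³/T = Q²/g = 0.916²/9.81 = 0.08553.
Try y = 0.514 m: A³/T = 0.1317 — high.
Try y = 0.389 m: A³/T = 0.04446 — low.
Try y = 0.46 m: A³/T = 0.08552 — ≈ 0.08553.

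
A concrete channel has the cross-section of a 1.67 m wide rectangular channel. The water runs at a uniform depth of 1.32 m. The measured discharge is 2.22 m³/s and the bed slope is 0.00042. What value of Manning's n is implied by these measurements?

Flow area A = b·y = 1.67 × 1.32 = 2.204 m². Wetted perimeter P = b + 2y = 1.67 + 2×1.32 = 4.31 m.
Hydraulic radius R = A/P = 2.204/4.31 = 0.5115 m.
Rearranging Manning's equation: n = (1/Q) A R^(2/3) S^(1/2) = (1/2.22) × 2.204 × 0.5115^(2/3) × √0.00042 = 0.013.

n = 0.013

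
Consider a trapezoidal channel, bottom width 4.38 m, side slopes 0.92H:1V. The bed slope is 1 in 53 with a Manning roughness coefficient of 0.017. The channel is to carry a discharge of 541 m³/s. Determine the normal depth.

Manning's equation rearranged: A R^(2/3) = nQ / (1·√S) = 0.017 × 541 / (√0.01887) = 66.96.
Try y = 5.71 m: A R^(2/3) = 108.3 — too large.
Try y = 3.64 m: A R^(2/3) = 44.23 — too small.
Try y = 4.5 m: A R^(2/3) = 66.97 — matches.

y_n = 4.5 m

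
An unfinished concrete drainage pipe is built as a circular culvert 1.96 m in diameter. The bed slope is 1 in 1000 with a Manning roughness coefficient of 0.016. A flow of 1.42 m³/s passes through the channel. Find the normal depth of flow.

y_n = 0.842 m

Manning's equation rearranged: A R^(2/3) = nQ / (1·√S) = 0.016 × 1.42 / (√0.001) = 0.7185.
Try y = 0.984 m: A R^(2/3) = 0.9441 — high.
Try y = 0.585 m: A R^(2/3) = 0.3636 — low.
Try y = 0.842 m: A R^(2/3) = 0.7192 — close enough.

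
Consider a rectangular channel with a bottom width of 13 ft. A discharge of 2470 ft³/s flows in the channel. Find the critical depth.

For a rectangular channel, critical depth y_c = (q²/g)^(1/3) where q = Q/b = 2470/13 = 190 ft²/s.
So y_c = (190²/32.2)^(1/3) = 10.4 ft.

y_c = 10.4 ft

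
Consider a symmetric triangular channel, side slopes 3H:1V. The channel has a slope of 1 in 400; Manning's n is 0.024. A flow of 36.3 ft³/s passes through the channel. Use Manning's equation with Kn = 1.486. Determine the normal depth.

Manning's equation rearranged: A R^(2/3) = nQ / (1.486·√S) = 0.024 × 36.3 / (1.486 × √0.0025) = 11.73.
Try y = 2.44 ft: A R^(2/3) = 19.69 — over.
Try y = 2.01 ft: A R^(2/3) = 11.74 — close enough.

y_n = 2.01 ft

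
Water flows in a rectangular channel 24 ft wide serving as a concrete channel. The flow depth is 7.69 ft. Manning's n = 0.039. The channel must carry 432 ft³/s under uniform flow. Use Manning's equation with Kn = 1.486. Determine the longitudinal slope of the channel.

S = 0.000481

Flow area A = b·y = 24 × 7.69 = 184.6 ft². Wetted perimeter P = b + 2y = 24 + 2×7.69 = 39.38 ft.
Hydraulic radius R = A/P = 184.6/39.38 = 4.687 ft.
From Manning's equation, S = [nQ / (1.486 A R^(2/3))]² = [0.039 × 432 / (1.486 × 184.6 × 4.687^(2/3))]² = 0.000481.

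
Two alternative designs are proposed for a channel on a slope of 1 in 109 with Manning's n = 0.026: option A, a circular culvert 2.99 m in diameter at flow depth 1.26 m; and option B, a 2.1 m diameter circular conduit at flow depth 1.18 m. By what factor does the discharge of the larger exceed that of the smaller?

Channel A: For a circular section of diameter D = 2.99 m at depth y = 1.26 m, the central angle is θ = 2 arccos(1 − 2y/D) = 2.826 rad. Then A = (D²/8)(θ − sin θ) = 2.811 m² and P = Dθ/2 = 4.225 m. Hydraulic radius R = A/P = 2.811/4.225 = 0.6654 m. Q_A = (1/0.026)·2.811·0.6654^(2/3)·√0.009174 = 7.893 m³/s.
Channel B: For a circular section of diameter D = 2.1 m at depth y = 1.18 m, the central angle is θ = 2 arccos(1 − 2y/D) = 3.39 rad. Then A = (D²/8)(θ − sin θ) = 2.004 m² and P = Dθ/2 = 3.559 m. Hydraulic radius R = A/P = 2.004/3.559 = 0.5631 m. Q_B = (1/0.026)·2.004·0.5631^(2/3)·√0.009174 = 5.034 m³/s.
The larger discharge is 7.893 m³/s and the smaller is 5.034 m³/s; the ratio is 1.57.

1.57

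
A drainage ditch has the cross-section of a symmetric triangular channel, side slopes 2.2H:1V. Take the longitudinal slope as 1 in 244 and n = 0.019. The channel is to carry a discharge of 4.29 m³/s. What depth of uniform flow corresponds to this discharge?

Manning's equation rearranged: A R^(2/3) = nQ / (1·√S) = 0.019 × 4.29 / (√0.004098) = 1.273.
Try y = 1.26 m: A R^(2/3) = 2.411 — high.
Try y = 0.687 m: A R^(2/3) = 0.4784 — low.
Try y = 0.992 m: A R^(2/3) = 1.274 — ≈ 1.273.

y_n = 0.992 m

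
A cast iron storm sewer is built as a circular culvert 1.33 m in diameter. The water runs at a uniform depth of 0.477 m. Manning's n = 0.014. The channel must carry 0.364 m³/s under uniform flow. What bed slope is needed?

S = 0.000771

For a circular section of diameter D = 1.33 m at depth y = 0.477 m, the central angle is θ = 2 arccos(1 − 2y/D) = 2.568 rad. Then A = (D²/8)(θ − sin θ) = 0.448 m² and P = Dθ/2 = 1.708 m.
Hydraulic radius R = A/P = 0.448/1.708 = 0.2623 m.
From Manning's equation, S = [nQ / (1 A R^(2/3))]² = [0.014 × 0.364 / (1 × 0.448 × 0.2623^(2/3))]² = 0.000771.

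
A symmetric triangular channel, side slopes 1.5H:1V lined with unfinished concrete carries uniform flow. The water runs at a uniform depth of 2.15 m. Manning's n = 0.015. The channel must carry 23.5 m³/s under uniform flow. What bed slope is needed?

S = 0.003

For a triangular section with side slope z = 1.5: A = zy² = 1.5×2.15² = 6.934 m²; P = 2y√(1+z²) = 2×2.15×1.803 = 7.752 m.
Hydraulic radius R = A/P = 6.934/7.752 = 0.8945 m.
From Manning's equation, S = [nQ / (1 A R^(2/3))]² = [0.015 × 23.5 / (1 × 6.934 × 0.8945^(2/3))]² = 0.003.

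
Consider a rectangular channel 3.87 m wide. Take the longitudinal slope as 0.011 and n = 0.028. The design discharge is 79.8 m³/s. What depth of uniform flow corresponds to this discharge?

y_n = 4.5 m

Manning's equation rearranged: A R^(2/3) = nQ / (1·√S) = 0.028 × 79.8 / (√0.011) = 21.3.
Try y = 3.67 m: A R^(2/3) = 16.63 — short.
Try y = 5.62 m: A R^(2/3) = 27.73 — over.
Try y = 4.5 m: A R^(2/3) = 21.31 — ≈ 21.3.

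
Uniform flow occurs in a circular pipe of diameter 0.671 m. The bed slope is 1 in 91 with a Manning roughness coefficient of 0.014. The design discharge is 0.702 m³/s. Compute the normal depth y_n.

Manning's equation rearranged: A R^(2/3) = nQ / (1·√S) = 0.014 × 0.702 / (√0.01099) = 0.09375.
Trying y = 0.617 m: A R^(2/3) = 0.1154 — over.
Trying y = 0.436 m: A R^(2/3) = 0.08132 — short.
Trying y = 0.485 m: A R^(2/3) = 0.09381 — matches.

y_n = 0.485 m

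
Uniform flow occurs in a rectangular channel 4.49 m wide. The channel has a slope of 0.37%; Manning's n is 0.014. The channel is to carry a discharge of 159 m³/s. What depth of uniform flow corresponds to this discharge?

y_n = 5.89 m

Manning's equation rearranged: A R^(2/3) = nQ / (1·√S) = 0.014 × 159 / (√0.0037) = 36.6.
Try y = 6.72 m: A R^(2/3) = 42.69 — too large.
Try y = 5.03 m: A R^(2/3) = 30.28 — too small.
Try y = 5.89 m: A R^(2/3) = 36.56 — matches.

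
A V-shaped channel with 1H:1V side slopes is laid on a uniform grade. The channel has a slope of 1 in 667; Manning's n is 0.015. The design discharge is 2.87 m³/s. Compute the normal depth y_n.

y_n = 1.35 m

Manning's equation rearranged: A R^(2/3) = nQ / (1·√S) = 0.015 × 2.87 / (√0.001499) = 1.112.
At y = 1.48 m: A R^(2/3) = 1.422 — over.
At y = 1.15 m: A R^(2/3) = 0.7258 — short.
At y = 1.35 m: A R^(2/3) = 1.113 — ≈ 1.112.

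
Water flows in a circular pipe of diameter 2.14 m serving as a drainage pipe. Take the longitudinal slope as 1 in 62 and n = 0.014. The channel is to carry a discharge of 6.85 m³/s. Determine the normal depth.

y_n = 0.83 m

Manning's equation rearranged: A R^(2/3) = nQ / (1·√S) = 0.014 × 6.85 / (√0.01613) = 0.7551.
Try y = 0.921 m: A R^(2/3) = 0.912 — too large.
Try y = 0.653 m: A R^(2/3) = 0.4797 — too small.
Try y = 0.83 m: A R^(2/3) = 0.7548 — close enough.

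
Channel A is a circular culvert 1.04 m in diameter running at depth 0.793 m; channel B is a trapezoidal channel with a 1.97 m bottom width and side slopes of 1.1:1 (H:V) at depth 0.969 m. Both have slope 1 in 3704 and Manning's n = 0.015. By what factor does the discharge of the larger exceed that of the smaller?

6.55

Channel A: For a circular section of diameter D = 1.04 m at depth y = 0.793 m, the central angle is θ = 2 arccos(1 − 2y/D) = 4.247 rad. Then A = (D²/8)(θ − sin θ) = 0.695 m² and P = Dθ/2 = 2.208 m. Hydraulic radius R = A/P = 0.695/2.208 = 0.3147 m. Q_A = (1/0.015)·0.695·0.3147^(2/3)·√0.00027 = 0.3522 m³/s.
Channel B: With bottom width b = 1.97 m and side slope z = 1.1: A = (b + zy)y = (1.97 + 1.1×0.969)×0.969 = 2.942 m²; P = b + 2y√(1+z²) = 1.97 + 2×0.969×1.487 = 4.851 m. Hydraulic radius R = A/P = 2.942/4.851 = 0.6064 m. Q_B = (1/0.015)·2.942·0.6064^(2/3)·√0.00027 = 2.309 m³/s.
The larger discharge is 2.309 m³/s and the smaller is 0.3522 m³/s; the ratio is 6.55.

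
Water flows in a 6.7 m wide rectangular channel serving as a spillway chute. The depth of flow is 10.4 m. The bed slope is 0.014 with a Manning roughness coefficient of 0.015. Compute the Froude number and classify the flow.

Flow area A = b·y = 6.7 × 10.4 = 69.68 m². Wetted perimeter P = b + 2y = 6.7 + 2×10.4 = 27.5 m.
Hydraulic radius R = A/P = 69.68/27.5 = 2.534 m.
V = (1/n) R^(2/3) √S = (1/0.015) × 2.534^(2/3) × √0.014 = 14.66 m/s. Hydraulic depth D_h = A/T = 69.68/6.7 = 10.4 m.
Froude number Fr = V/√(g·D_h) = 14.66/√(9.81×10.4) = 1.45, which is greater than 1, so the flow is supercritical.

supercritical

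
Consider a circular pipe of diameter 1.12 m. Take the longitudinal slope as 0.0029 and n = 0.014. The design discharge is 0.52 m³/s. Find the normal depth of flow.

Manning's equation rearranged: A R^(2/3) = nQ / (1·√S) = 0.014 × 0.52 / (√0.0029) = 0.1352.
Try y = 0.389 m: A R^(2/3) = 0.1093 — too small.
Try y = 0.544 m: A R^(2/3) = 0.2006 — too large.
Try y = 0.436 m: A R^(2/3) = 0.1352 — matches.

y_n = 0.436 m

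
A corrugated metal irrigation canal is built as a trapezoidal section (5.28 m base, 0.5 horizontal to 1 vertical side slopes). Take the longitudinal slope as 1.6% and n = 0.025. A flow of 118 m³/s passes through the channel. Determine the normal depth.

y_n = 2.63 m

Manning's equation rearranged: A R^(2/3) = nQ / (1·√S) = 0.025 × 118 / (√0.016) = 23.32.
Trying y = 3 m: A R^(2/3) = 28.93 — high.
Trying y = 2.17 m: A R^(2/3) = 16.98 — low.
Trying y = 2.63 m: A R^(2/3) = 23.27 — matches.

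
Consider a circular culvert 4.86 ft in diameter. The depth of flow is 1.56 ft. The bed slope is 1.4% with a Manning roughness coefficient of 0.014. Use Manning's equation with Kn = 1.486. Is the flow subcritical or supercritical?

For a circular section of diameter D = 4.86 ft at depth y = 1.56 ft, the central angle is θ = 2 arccos(1 − 2y/D) = 2.409 rad. Then A = (D²/8)(θ − sin θ) = 5.139 ft² and P = Dθ/2 = 5.855 ft.
Hydraulic radius R = A/P = 5.139/5.855 = 0.8778 ft.
V = (1.486/n) R^(2/3) √S = (1.486/0.014) × 0.8778^(2/3) × √0.014 = 11.51 ft/s. Hydraulic depth D_h = A/T = 5.139/4.538 = 1.133 ft.
Froude number Fr = V/√(g·D_h) = 11.51/√(32.2×1.133) = 1.91, which is greater than 1, so the flow is supercritical.

supercritical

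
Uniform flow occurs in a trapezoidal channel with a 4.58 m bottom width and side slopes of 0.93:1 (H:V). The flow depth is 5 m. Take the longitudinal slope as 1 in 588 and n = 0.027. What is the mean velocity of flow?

With bottom width b = 4.58 m and side slope z = 0.93: A = (b + zy)y = (4.58 + 0.93×5)×5 = 46.15 m²; P = b + 2y√(1+z²) = 4.58 + 2×5×1.366 = 18.24 m.
Hydraulic radius R = A/P = 46.15/18.24 = 2.531 m.
From Manning's equation, V = (1/n) R^(2/3) S^(1/2) = (1/0.027) × 2.531^(2/3) × 0.001701^(1/2) = 2.84 m/s.

V = 2.84 m/s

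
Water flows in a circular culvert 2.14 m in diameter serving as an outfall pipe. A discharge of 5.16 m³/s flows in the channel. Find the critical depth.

y_c = 1.07 m

At critical depth, Q² T / (g A³) = 1, i.e. A³/T = Q²/g = 5.16²/9.81 = 2.714.
Try y = 0.847 m: A³/T = 1.111 — too small.
Try y = 1.27 m: A³/T = 5.232 — too large.
Try y = 1.07 m: A³/T = 2.718 — ≈ 2.714.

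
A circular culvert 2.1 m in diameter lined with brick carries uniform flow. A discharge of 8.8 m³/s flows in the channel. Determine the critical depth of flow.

At critical depth, Q² T / (g A³) = 1, i.e. A³/T = Q²/g = 8.8²/9.81 = 7.894.
Trying y = 1.55 m: A³/T = 11.15 — too large.
Trying y = 1.06 m: A³/T = 2.564 — too small.
Trying y = 1.42 m: A³/T = 7.878 — ≈ 7.894.

y_c = 1.42 m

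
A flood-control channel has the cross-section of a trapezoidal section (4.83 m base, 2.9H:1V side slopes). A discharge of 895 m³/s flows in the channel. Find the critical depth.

At critical depth, Q² T / (g A³) = 1, i.e. A³/T = Q²/g = 895²/9.81 = 81650.
Try y = 7.62 m: A³/T = 176200 — too large.
Try y = 6.43 m: A³/T = 81660 — close enough.

y_c = 6.43 m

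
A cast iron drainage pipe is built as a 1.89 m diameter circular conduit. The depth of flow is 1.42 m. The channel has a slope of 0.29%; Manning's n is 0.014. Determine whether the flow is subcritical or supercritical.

For a circular section of diameter D = 1.89 m at depth y = 1.42 m, the central angle is θ = 2 arccos(1 − 2y/D) = 4.195 rad. Then A = (D²/8)(θ − sin θ) = 2.261 m² and P = Dθ/2 = 3.964 m.
Hydraulic radius R = A/P = 2.261/3.964 = 0.5704 m.
V = (1/n) R^(2/3) √S = (1/0.014) × 0.5704^(2/3) × √0.0029 = 2.646 m/s. Hydraulic depth D_h = A/T = 2.261/1.634 = 1.384 m.
Froude number Fr = V/√(g·D_h) = 2.646/√(9.81×1.384) = 0.718, which is less than 1, so the flow is subcritical.

subcritical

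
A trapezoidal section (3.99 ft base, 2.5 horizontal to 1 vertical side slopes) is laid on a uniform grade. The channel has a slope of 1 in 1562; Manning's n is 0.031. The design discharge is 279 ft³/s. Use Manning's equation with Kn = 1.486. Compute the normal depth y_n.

Manning's equation rearranged: A R^(2/3) = nQ / (1.486·√S) = 0.031 × 279 / (1.486 × √0.0006402) = 230.
At y = 4.16 ft: A R^(2/3) = 103.3 — low.
At y = 5.85 ft: A R^(2/3) = 229.9 — ≈ 230.

y_n = 5.85 ft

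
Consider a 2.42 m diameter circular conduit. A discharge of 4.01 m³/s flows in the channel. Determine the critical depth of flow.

y_c = 0.903 m

At critical depth, Q² T / (g A³) = 1, i.e. A³/T = Q²/g = 4.01²/9.81 = 1.639.
Trying y = 1 m: A³/T = 2.423 — over.
Trying y = 0.665 m: A³/T = 0.5013 — short.
Trying y = 0.903 m: A³/T = 1.637 — ≈ 1.639.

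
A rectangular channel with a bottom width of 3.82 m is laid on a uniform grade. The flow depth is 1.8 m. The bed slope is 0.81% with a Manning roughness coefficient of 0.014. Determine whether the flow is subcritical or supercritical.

Flow area A = b·y = 3.82 × 1.8 = 6.876 m². Wetted perimeter P = b + 2y = 3.82 + 2×1.8 = 7.42 m.
Hydraulic radius R = A/P = 6.876/7.42 = 0.9267 m.
V = (1/n) R^(2/3) √S = (1/0.014) × 0.9267^(2/3) × √0.0081 = 6.11 m/s. Hydraulic depth D_h = A/T = 6.876/3.82 = 1.8 m.
Froude number Fr = V/√(g·D_h) = 6.11/√(9.81×1.8) = 1.45, which is greater than 1, so the flow is supercritical.

supercritical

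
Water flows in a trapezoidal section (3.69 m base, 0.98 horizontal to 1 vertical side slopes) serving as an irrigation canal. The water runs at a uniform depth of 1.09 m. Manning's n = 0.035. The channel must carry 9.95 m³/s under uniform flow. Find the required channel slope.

With bottom width b = 3.69 m and side slope z = 0.98: A = (b + zy)y = (3.69 + 0.98×1.09)×1.09 = 5.186 m²; P = b + 2y√(1+z²) = 3.69 + 2×1.09×1.4 = 6.742 m.
Hydraulic radius R = A/P = 5.186/6.742 = 0.7692 m.
From Manning's equation, S = [nQ / (1 A R^(2/3))]² = [0.035 × 9.95 / (1 × 5.186 × 0.7692^(2/3))]² = 0.0064.

S = 0.0064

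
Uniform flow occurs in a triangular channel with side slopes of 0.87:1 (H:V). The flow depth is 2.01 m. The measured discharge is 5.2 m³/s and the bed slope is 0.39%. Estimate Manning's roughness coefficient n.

For a triangular section with side slope z = 0.87: A = zy² = 0.87×2.01² = 3.515 m²; P = 2y√(1+z²) = 2×2.01×1.325 = 5.328 m.
Hydraulic radius R = A/P = 3.515/5.328 = 0.6596 m.
Rearranging Manning's equation: n = (1/Q) A R^(2/3) S^(1/2) = (1/5.2) × 3.515 × 0.6596^(2/3) × √0.0039 = 0.032.

n = 0.032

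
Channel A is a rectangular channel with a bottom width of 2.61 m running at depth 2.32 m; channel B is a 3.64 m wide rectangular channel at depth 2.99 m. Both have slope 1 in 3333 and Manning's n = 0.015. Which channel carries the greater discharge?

channel B

Channel A: Flow area A = b·y = 2.61 × 2.32 = 6.055 m². Wetted perimeter P = b + 2y = 2.61 + 2×2.32 = 7.25 m. Hydraulic radius R = A/P = 6.055/7.25 = 0.8352 m. Q_A = (1/0.015)·6.055·0.8352^(2/3)·√0.0003 = 6.201 m³/s.
Channel B: Flow area A = b·y = 3.64 × 2.99 = 10.88 m². Wetted perimeter P = b + 2y = 3.64 + 2×2.99 = 9.62 m. Hydraulic radius R = A/P = 10.88/9.62 = 1.131 m. Q_B = (1/0.015)·10.88·1.131^(2/3)·√0.0003 = 13.65 m³/s.
Q_A = 6.201 m³/s vs Q_B = 13.65 m³/s, so channel B carries more.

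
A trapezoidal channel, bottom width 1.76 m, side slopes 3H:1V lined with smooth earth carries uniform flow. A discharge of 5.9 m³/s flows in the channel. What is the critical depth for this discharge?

y_c = 0.712 m

At critical depth, Q² T / (g A³) = 1, i.e. A³/T = Q²/g = 5.9²/9.81 = 3.548.
Try y = 0.586 m: A³/T = 1.661 — short.
Try y = 0.885 m: A³/T = 8.437 — over.
Try y = 0.712 m: A³/T = 3.539 — matches.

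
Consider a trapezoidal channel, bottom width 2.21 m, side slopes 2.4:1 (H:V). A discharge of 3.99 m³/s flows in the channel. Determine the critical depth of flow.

y_c = 0.561 m

At critical depth, Q² T / (g A³) = 1, i.e. A³/T = Q²/g = 3.99²/9.81 = 1.623.
Try y = 0.471 m: A³/T = 0.8711 — too small.
Try y = 0.693 m: A³/T = 3.493 — too large.
Try y = 0.561 m: A³/T = 1.62 — close enough.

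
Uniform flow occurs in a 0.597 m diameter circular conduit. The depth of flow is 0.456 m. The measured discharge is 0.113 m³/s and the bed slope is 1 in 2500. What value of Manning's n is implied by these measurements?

For a circular section of diameter D = 0.597 m at depth y = 0.456 m, the central angle is θ = 2 arccos(1 − 2y/D) = 4.253 rad. Then A = (D²/8)(θ − sin θ) = 0.2294 m² and P = Dθ/2 = 1.27 m.
Hydraulic radius R = A/P = 0.2294/1.27 = 0.1807 m.
Rearranging Manning's equation: n = (1/Q) A R^(2/3) S^(1/2) = (1/0.113) × 0.2294 × 0.1807^(2/3) × √0.0004 = 0.013.

n = 0.013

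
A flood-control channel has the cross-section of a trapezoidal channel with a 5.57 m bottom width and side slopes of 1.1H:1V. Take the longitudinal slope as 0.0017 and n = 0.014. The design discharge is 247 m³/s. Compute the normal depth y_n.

Manning's equation rearranged: A R^(2/3) = nQ / (1·√S) = 0.014 × 247 / (√0.0017) = 83.87.
At y = 3.88 m: A R^(2/3) = 65.18 — short.
At y = 4.86 m: A R^(2/3) = 101.6 — over.
At y = 4.41 m: A R^(2/3) = 83.75 — close enough.

y_n = 4.41 m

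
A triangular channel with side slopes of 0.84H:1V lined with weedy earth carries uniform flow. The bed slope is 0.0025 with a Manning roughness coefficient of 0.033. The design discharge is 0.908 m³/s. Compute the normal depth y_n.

y_n = 1.17 m

Manning's equation rearranged: A R^(2/3) = nQ / (1·√S) = 0.033 × 0.908 / (√0.0025) = 0.5993.
Try y = 0.884 m: A R^(2/3) = 0.2838 — too small.
Try y = 1.47 m: A R^(2/3) = 1.102 — too large.
Try y = 1.17 m: A R^(2/3) = 0.5993 — close enough.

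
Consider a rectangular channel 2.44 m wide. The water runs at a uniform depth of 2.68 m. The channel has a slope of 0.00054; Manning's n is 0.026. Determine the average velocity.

Flow area A = b·y = 2.44 × 2.68 = 6.539 m². Wetted perimeter P = b + 2y = 2.44 + 2×2.68 = 7.8 m.
Hydraulic radius R = A/P = 6.539/7.8 = 0.8384 m.
From Manning's equation, V = (1/n) R^(2/3) S^(1/2) = (1/0.026) × 0.8384^(2/3) × 0.00054^(1/2) = 0.795 m/s.

V = 0.795 m/s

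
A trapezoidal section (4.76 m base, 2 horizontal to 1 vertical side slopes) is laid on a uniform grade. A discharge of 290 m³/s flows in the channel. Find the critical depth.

y_c = 4.29 m

At critical depth, Q² T / (g A³) = 1, i.e. A³/T = Q²/g = 290²/9.81 = 8573.
Try y = 5.15 m: A³/T = 18400 — too large.
Try y = 3.23 m: A³/T = 2692 — too small.
Try y = 4.29 m: A³/T = 8551 — ≈ 8573.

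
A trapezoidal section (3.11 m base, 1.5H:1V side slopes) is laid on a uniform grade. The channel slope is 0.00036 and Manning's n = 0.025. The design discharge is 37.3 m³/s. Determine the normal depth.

Manning's equation rearranged: A R^(2/3) = nQ / (1·√S) = 0.025 × 37.3 / (√0.00036) = 49.15.
Trying y = 2.87 m: A R^(2/3) = 28.88 — low.
Trying y = 3.67 m: A R^(2/3) = 49.09 — ≈ 49.15.

y_n = 3.67 m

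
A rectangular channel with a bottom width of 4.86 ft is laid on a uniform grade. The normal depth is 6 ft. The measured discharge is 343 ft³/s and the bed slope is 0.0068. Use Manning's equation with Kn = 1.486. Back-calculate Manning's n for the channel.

Flow area A = b·y = 4.86 × 6 = 29.16 ft². Wetted perimeter P = b + 2y = 4.86 + 2×6 = 16.86 ft.
Hydraulic radius R = A/P = 29.16/16.86 = 1.73 ft.
Rearranging Manning's equation: n = (1.486/Q) A R^(2/3) S^(1/2) = (1.486/343) × 29.16 × 1.73^(2/3) × √0.0068 = 0.015.

n = 0.015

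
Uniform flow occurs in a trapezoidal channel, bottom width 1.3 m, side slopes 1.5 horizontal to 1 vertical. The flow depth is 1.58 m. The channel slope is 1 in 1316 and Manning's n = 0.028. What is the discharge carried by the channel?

With bottom width b = 1.3 m and side slope z = 1.5: A = (b + zy)y = (1.3 + 1.5×1.58)×1.58 = 5.799 m²; P = b + 2y√(1+z²) = 1.3 + 2×1.58×1.803 = 6.997 m.
Hydraulic radius R = A/P = 5.799/6.997 = 0.8288 m.
Manning's equation: Q = (1/n) A R^(2/3) S^(1/2) = (1/0.028) × 5.799 × 0.8288^(2/3) × 0.0007599^(1/2) = 5.04 m³/s.

Q = 5.04 m³/s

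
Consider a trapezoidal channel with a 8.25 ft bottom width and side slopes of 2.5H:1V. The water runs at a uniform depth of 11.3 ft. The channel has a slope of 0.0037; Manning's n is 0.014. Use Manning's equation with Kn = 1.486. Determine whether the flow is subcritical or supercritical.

supercritical

With bottom width b = 8.25 ft and side slope z = 2.5: A = (b + zy)y = (8.25 + 2.5×11.3)×11.3 = 412.5 ft²; P = b + 2y√(1+z²) = 8.25 + 2×11.3×2.693 = 69.1 ft.
Hydraulic radius R = A/P = 412.5/69.1 = 5.969 ft.
V = (1.486/n) R^(2/3) √S = (1.486/0.014) × 5.969^(2/3) × √0.0037 = 21.24 ft/s. Hydraulic depth D_h = A/T = 412.5/64.75 = 6.37 ft.
Froude number Fr = V/√(g·D_h) = 21.24/√(32.2×6.37) = 1.48, which is greater than 1, so the flow is supercritical.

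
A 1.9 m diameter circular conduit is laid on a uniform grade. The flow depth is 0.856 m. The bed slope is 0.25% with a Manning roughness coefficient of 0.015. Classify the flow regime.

subcritical

For a circular section of diameter D = 1.9 m at depth y = 0.856 m, the central angle is θ = 2 arccos(1 − 2y/D) = 2.943 rad. Then A = (D²/8)(θ − sin θ) = 1.239 m² and P = Dθ/2 = 2.796 m.
Hydraulic radius R = A/P = 1.239/2.796 = 0.4432 m.
V = (1/n) R^(2/3) √S = (1/0.015) × 0.4432^(2/3) × √0.0025 = 1.938 m/s. Hydraulic depth D_h = A/T = 1.239/1.891 = 0.6555 m.
Froude number Fr = V/√(g·D_h) = 1.938/√(9.81×0.6555) = 0.764, which is less than 1, so the flow is subcritical.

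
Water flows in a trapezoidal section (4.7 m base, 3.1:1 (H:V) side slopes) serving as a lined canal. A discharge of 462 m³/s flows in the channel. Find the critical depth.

y_c = 4.69 m

At critical depth, Q² T / (g A³) = 1, i.e. A³/T = Q²/g = 462²/9.81 = 21760.
Trying y = 4.22 m: A³/T = 13690 — too small.
Trying y = 5.15 m: A³/T = 32910 — too large.
Trying y = 4.69 m: A³/T = 21750 — matches.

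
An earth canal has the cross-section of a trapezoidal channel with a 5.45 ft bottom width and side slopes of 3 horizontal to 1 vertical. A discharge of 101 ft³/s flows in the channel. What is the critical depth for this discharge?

At critical depth, Q² T / (g A³) = 1, i.e. A³/T = Q²/g = 101²/32.2 = 316.8.
At y = 1.45 ft: A³/T = 202.8 — short.
At y = 1.8 ft: A³/T = 458.4 — over.
At y = 1.63 ft: A³/T = 314.4 — close enough.

y_c = 1.63 ft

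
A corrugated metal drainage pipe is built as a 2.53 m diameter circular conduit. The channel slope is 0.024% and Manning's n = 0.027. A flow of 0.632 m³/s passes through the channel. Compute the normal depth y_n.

y_n = 0.946 m

Manning's equation rearranged: A R^(2/3) = nQ / (1·√S) = 0.027 × 0.632 / (√0.00024) = 1.101.
At y = 1.13 m: A R^(2/3) = 1.523 — too large.
At y = 0.946 m: A R^(2/3) = 1.102 — close enough.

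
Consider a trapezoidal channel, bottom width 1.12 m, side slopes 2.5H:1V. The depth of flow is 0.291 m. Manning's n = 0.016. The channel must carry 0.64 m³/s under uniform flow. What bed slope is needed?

With bottom width b = 1.12 m and side slope z = 2.5: A = (b + zy)y = (1.12 + 2.5×0.291)×0.291 = 0.5376 m²; P = b + 2y√(1+z²) = 1.12 + 2×0.291×2.693 = 2.687 m.
Hydraulic radius R = A/P = 0.5376/2.687 = 0.2001 m.
From Manning's equation, S = [nQ / (1 A R^(2/3))]² = [0.016 × 0.64 / (1 × 0.5376 × 0.2001^(2/3))]² = 0.0031.

S = 0.0031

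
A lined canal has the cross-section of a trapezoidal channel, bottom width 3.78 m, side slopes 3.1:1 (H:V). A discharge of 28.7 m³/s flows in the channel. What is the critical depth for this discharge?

y_c = 1.28 m

At critical depth, Q² T / (g A³) = 1, i.e. A³/T = Q²/g = 28.7²/9.81 = 83.96.
Try y = 1.13 m: A³/T = 51.68 — low.
Try y = 1.47 m: A³/T = 142.8 — high.
Try y = 1.28 m: A³/T = 83.26 — close enough.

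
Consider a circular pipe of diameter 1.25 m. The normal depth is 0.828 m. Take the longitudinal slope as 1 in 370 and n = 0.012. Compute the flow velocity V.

For a circular section of diameter D = 1.25 m at depth y = 0.828 m, the central angle is θ = 2 arccos(1 − 2y/D) = 3.803 rad. Then A = (D²/8)(θ − sin θ) = 0.8628 m² and P = Dθ/2 = 2.377 m.
Hydraulic radius R = A/P = 0.8628/2.377 = 0.363 m.
From Manning's equation, V = (1/n) R^(2/3) S^(1/2) = (1/0.012) × 0.363^(2/3) × 0.002703^(1/2) = 2.2 m/s.

V = 2.2 m/s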